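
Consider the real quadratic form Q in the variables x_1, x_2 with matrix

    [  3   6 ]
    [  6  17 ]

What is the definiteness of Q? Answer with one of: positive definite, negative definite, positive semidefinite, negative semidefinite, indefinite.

positive definite

Symmetric row and column elimination reduces A to a congruent diagonal form with pivots 3, 5.
So there are 2 positive pivots.
Hence Q is positive definite.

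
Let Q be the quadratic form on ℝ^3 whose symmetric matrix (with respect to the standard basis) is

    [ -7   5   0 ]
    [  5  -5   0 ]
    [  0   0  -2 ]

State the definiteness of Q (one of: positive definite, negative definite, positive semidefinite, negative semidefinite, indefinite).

Leading principal minors: Δ_1 = -7, Δ_2 = 10, Δ_3 = -20.
The signs alternate starting with Δ_1 < 0, so by Sylvester's criterion Q is negative definite.

negative definite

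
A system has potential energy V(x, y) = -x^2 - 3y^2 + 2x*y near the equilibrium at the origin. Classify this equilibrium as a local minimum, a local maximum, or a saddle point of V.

local maximum

The Hessian at the origin is H = [[-2, 2], [2, -6]].
det H = -2·-6 − (2)² = 8 > 0 and H[1,1] = -2 < 0, so H is negative definite.
Therefore the origin is a local maximum.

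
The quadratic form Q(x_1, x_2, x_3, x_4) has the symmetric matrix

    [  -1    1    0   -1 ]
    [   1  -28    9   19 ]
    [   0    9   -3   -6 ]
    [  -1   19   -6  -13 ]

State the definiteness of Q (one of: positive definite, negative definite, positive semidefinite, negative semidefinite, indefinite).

Applying the same elementary operations to the rows and columns of A produces a congruent diagonal matrix with entries -1, -27, 0, 0.
So there are 2 negative, 2 zero pivots.
Hence Q is negative semidefinite.

negative semidefinite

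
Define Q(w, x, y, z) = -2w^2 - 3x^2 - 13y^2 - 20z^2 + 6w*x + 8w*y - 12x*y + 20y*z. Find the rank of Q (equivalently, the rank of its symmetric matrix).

3

The symmetric matrix is A = [[-2, 3, 4, 0], [3, -3, -6, 0], [4, -6, -13, 10], [0, 0, 10, -20]].
Congruent diagonalization of A (simultaneous row and column reduction) yields pivots -2, 3/2, -5, 0.
Counting signs: 1 positive, 2 negative, 1 zero.
The rank is the number of nonzero pivots: 3.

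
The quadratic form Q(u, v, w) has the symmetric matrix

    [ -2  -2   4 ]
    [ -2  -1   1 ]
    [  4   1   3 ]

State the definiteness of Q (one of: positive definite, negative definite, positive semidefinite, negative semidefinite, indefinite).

Symmetric row and column elimination reduces A to a congruent diagonal form with pivots -2, 1, 2.
Counting signs: 2 positive, 1 negative.
Hence Q is indefinite.

indefinite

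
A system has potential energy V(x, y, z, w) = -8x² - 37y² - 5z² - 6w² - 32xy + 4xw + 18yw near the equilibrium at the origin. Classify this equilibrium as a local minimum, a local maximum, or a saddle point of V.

local maximum

The Hessian at the origin is H = [[-16, -32, 0, 4], [-32, -74, 0, 18], [0, 0, -10, 0], [4, 18, 0, -12]].
An LDLᵀ factorisation of H has diagonal entries -16, -10, -10, -1.
So there are 4 negative pivots.
H is negative definite, so the origin is a strict local maximum.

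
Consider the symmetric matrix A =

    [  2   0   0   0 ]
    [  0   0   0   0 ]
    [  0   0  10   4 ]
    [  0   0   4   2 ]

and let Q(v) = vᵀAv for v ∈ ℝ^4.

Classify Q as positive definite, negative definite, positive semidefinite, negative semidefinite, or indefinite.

positive semidefinite

Applying the same elementary operations to the rows and columns of A produces a congruent diagonal matrix with entries 2, 0, 10, 2/5.
Counting signs: 3 positive, 1 zero.
Hence Q is positive semidefinite.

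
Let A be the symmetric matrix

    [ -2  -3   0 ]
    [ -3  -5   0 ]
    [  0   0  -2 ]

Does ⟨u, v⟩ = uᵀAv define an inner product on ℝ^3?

Row-reducing A symmetrically gives the diagonal entries -2, -1/2, -2.
That gives 3 negative pivots.
Hence Q is negative definite.
⟨·,·⟩ is an inner product exactly when A is positive definite.

no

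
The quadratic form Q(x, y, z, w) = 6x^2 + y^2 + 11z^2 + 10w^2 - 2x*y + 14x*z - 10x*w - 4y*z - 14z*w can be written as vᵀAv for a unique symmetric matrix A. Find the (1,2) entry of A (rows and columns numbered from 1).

The coefficient of x·y in Q is -2. For a symmetric A this equals A[1,2] + A[2,1] = 2·A[1,2].
So A[1,2] = -2/2 = -1.

-1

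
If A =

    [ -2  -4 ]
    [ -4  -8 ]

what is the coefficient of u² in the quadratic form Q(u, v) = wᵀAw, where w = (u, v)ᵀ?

The coefficient of u² is the diagonal entry A[1,1] = -2.

-2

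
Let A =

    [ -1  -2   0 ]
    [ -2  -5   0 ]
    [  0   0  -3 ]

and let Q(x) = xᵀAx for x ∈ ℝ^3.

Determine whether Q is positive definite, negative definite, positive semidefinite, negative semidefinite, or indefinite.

Row-reducing A symmetrically gives the diagonal entries -1, -1, -3.
So there are 3 negative pivots.
Hence Q is negative definite.

negative definite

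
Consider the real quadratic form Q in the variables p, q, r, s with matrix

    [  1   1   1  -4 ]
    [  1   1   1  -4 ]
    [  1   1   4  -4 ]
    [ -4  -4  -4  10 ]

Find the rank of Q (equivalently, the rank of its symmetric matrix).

Symmetric row and column elimination reduces A to a congruent diagonal form with pivots 1, 0, 3, -6.
So there are 2 positive, 1 negative, 1 zero pivots.
The rank is the number of nonzero pivots: 3.

3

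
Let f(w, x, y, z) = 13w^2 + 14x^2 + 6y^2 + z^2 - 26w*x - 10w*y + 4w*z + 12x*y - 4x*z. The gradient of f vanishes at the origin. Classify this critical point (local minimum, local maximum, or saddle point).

The Hessian at the origin is H = [[26, -26, -10, 4], [-26, 28, 12, -4], [-10, 12, 12, 0], [4, -4, 0, 2]].
Row-reducing H symmetrically gives the diagonal entries 26, 2, 80/13, 1.
That gives 4 positive pivots.
H is positive definite, so the origin is a strict local minimum.

local minimum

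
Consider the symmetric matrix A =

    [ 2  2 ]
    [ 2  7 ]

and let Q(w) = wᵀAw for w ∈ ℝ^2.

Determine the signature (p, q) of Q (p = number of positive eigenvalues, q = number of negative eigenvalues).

Congruent diagonalization of A (simultaneous row and column reduction) yields pivots 2, 5.
That gives 2 positive pivots.

(2, 0)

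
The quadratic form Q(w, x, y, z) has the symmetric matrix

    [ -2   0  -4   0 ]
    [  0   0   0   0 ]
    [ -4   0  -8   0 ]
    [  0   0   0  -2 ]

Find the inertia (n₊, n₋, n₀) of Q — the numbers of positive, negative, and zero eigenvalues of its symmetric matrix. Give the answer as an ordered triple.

Row-reducing A symmetrically gives the diagonal entries -2, 0, 0, -2.
That gives 2 negative, 2 zero pivots.

(0, 2, 2)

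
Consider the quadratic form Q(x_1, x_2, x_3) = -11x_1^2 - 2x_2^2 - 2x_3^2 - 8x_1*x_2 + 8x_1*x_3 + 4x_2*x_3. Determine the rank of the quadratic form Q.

The associated matrix is A = [[-11, -4, 4], [-4, -2, 2], [4, 2, -2]].
Symmetric row and column elimination reduces A to a congruent diagonal form with pivots -11, -6/11, 0.
Counting signs: 2 negative, 1 zero.
The rank is the number of nonzero pivots: 2.

2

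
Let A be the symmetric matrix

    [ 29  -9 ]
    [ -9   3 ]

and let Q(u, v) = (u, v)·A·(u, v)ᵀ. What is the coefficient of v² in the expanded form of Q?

3

The coefficient of v² is the diagonal entry A[2,2] = 3.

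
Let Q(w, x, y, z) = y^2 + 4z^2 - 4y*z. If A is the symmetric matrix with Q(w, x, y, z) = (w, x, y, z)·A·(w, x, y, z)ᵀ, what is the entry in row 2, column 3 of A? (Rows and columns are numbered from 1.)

The coefficient of x·y in Q is 0. For a symmetric A this equals A[2,3] + A[3,2] = 2·A[2,3].
So A[2,3] = 0/2 = 0.

0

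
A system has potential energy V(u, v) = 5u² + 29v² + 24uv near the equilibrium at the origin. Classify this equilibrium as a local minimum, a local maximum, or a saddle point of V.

local minimum

The Hessian at the origin is H = [[10, 24], [24, 58]].
det H = 10·58 − (24)² = 4 > 0 and H[1,1] = 10 > 0, so H is positive definite.
Therefore the origin is a local minimum.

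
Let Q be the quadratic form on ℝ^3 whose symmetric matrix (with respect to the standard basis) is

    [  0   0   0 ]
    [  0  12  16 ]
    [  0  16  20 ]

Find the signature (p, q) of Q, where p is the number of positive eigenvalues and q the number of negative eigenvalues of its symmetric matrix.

Congruent diagonalization of A (simultaneous row and column reduction) yields pivots 0, 12, -4/3.
So there are 1 positive, 1 negative, 1 zero pivots.

(1, 1)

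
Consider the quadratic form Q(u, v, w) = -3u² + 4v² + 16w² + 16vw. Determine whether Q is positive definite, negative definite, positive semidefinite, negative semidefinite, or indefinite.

indefinite

Write A = [[-3, 0, 0], [0, 4, 8], [0, 8, 16]].
Row-reducing A symmetrically gives the diagonal entries -3, 4, 0.
Counting signs: 1 positive, 1 negative, 1 zero.
Hence Q is indefinite.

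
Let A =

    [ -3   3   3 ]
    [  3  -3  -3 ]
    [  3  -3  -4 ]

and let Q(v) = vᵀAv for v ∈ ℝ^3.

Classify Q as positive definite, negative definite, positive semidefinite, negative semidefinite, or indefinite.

Row-reducing A symmetrically gives the diagonal entries -3, 0, -1.
That gives 2 negative, 1 zero pivots.
Hence Q is negative semidefinite.

negative semidefinite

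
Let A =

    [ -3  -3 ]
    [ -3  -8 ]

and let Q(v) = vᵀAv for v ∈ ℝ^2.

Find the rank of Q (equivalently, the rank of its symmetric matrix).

Symmetric row and column elimination reduces A to a congruent diagonal form with pivots -3, -5.
So there are 2 negative pivots.
The rank is the number of nonzero pivots: 2.

2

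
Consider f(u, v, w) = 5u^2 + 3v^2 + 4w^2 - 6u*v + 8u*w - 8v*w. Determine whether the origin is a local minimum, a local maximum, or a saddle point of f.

The Hessian at the origin is H = [[10, -6, 8], [-6, 6, -8], [8, -8, 8]].
Applying the same elementary operations to the rows and columns of H produces a congruent diagonal matrix with entries 10, 12/5, -8/3.
Counting signs: 2 positive, 1 negative.
H is indefinite, so the origin is a saddle point.

saddle point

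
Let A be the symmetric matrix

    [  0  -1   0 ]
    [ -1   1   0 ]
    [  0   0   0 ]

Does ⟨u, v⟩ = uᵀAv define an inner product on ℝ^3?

no

A is congruent to a diagonal matrix with 1 positive, 1 negative and 1 zero entries, so Q is indefinite.
⟨·,·⟩ is an inner product exactly when A is positive definite.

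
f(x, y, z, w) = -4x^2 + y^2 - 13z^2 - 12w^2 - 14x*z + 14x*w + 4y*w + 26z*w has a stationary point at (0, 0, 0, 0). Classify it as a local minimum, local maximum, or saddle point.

The Hessian at the origin is H = [[-8, 0, -14, 14], [0, 2, 0, 4], [-14, 0, -26, 26], [14, 4, 26, -24]].
An LDLᵀ factorisation of H has diagonal entries -8, 2, -3/2, -6.
So there are 1 positive, 3 negative pivots.
H is indefinite, so the origin is a saddle point.

saddle point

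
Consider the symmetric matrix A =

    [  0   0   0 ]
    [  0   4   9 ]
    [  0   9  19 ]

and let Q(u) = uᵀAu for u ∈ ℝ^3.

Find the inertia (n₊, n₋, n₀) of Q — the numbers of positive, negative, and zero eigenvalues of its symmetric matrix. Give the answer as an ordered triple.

(1, 1, 1)

Congruent diagonalization of A (simultaneous row and column reduction) yields pivots 0, 4, -5/4.
That gives 1 positive, 1 negative, 1 zero pivots.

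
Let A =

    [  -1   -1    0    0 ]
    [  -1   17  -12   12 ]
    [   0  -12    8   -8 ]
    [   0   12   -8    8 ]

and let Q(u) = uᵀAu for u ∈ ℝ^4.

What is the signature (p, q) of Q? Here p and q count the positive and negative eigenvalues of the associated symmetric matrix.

Row-reducing A symmetrically gives the diagonal entries -1, 18, 0, 0.
That gives 1 positive, 1 negative, 2 zero pivots.

(1, 1)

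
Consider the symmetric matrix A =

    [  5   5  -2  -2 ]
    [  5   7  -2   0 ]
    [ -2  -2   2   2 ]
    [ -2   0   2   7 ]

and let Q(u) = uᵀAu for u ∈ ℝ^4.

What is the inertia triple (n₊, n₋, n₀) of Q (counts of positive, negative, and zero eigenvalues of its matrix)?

Applying the same elementary operations to the rows and columns of A produces a congruent diagonal matrix with entries 5, 2, 6/5, 3.
Counting signs: 4 positive.

(4, 0, 0)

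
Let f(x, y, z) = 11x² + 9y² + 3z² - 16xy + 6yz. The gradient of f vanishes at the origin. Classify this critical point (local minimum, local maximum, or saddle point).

local minimum

The Hessian at the origin is H = [[22, -16, 0], [-16, 18, 6], [0, 6, 6]].
An LDLᵀ factorisation of H has diagonal entries 22, 70/11, 12/35.
That gives 3 positive pivots.
H is positive definite, so the origin is a strict local minimum.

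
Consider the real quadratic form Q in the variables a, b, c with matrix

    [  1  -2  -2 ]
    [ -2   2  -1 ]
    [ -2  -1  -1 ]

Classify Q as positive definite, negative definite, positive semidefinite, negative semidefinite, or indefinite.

indefinite

Row-reducing A symmetrically gives the diagonal entries 1, -2, 15/2.
Counting signs: 2 positive, 1 negative.
Hence Q is indefinite.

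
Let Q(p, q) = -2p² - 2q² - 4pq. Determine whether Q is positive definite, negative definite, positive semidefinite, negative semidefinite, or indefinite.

The symmetric matrix of Q is [[-2, -2], [-2, -2]].
For the 2×2 matrix [[-2, -2], [-2, -2]]: det = -2·-2 − (-2)² = 0, trace = -4.
det = 0 so one eigenvalue is zero; the form is semidefinite with the sign of the trace.

negative semidefinite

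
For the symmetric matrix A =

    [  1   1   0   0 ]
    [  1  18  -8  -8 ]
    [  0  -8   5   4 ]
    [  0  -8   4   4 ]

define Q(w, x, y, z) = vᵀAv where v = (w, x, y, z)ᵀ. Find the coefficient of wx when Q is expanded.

2

The coefficient of wx is A[1,2] + A[2,1] = 2·1 = 2.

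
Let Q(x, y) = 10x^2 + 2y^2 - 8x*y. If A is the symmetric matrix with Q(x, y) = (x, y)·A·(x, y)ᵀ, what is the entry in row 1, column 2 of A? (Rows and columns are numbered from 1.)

The coefficient of x·y in Q is -8. For a symmetric A this equals A[1,2] + A[2,1] = 2·A[1,2].
So A[1,2] = -8/2 = -4.

-4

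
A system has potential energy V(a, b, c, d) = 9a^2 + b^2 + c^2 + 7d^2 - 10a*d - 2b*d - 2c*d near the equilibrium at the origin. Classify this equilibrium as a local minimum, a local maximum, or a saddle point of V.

The Hessian at the origin is H = [[18, 0, 0, -10], [0, 2, 0, -2], [0, 0, 2, -2], [-10, -2, -2, 14]].
Congruent diagonalization of H (simultaneous row and column reduction) yields pivots 18, 2, 2, 40/9.
Counting signs: 4 positive.
H is positive definite, so the origin is a strict local minimum.

local minimum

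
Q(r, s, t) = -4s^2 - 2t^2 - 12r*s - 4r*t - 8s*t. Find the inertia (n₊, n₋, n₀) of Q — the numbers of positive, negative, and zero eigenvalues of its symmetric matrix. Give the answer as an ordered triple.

The symmetric matrix is A = [[0, -6, -2], [-6, -4, -4], [-2, -4, -2]].
By Sylvester's law of inertia any congruent diagonalization of A has 2 positive, 1 negative and 0 zero entries.

(2, 1, 0)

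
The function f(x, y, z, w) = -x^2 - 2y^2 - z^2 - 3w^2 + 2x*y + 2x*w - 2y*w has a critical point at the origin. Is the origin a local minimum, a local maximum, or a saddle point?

local maximum

The Hessian at the origin is H = [[-2, 2, 0, 2], [2, -4, 0, -2], [0, 0, -2, 0], [2, -2, 0, -6]].
Row-reducing H symmetrically gives the diagonal entries -2, -2, -2, -4.
So there are 4 negative pivots.
H is negative definite, so the origin is a strict local maximum.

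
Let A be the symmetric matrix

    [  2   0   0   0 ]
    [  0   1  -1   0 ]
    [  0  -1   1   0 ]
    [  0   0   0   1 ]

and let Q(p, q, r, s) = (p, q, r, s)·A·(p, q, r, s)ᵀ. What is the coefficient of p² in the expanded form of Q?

2

The coefficient of p² is the diagonal entry A[1,1] = 2.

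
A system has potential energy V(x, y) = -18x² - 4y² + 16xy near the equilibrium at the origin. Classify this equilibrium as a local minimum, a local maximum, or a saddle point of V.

local maximum

The Hessian at the origin is H = [[-36, 16], [16, -8]].
det H = -36·-8 − (16)² = 32 > 0 and H[1,1] = -36 < 0, so H is negative definite.
Therefore the origin is a local maximum.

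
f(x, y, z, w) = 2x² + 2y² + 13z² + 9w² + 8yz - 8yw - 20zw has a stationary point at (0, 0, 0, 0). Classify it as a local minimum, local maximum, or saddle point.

local minimum

The Hessian at the origin is H = [[4, 0, 0, 0], [0, 4, 8, -8], [0, 8, 26, -20], [0, -8, -20, 18]].
Congruent diagonalization of H (simultaneous row and column reduction) yields pivots 4, 4, 10, 2/5.
That gives 4 positive pivots.
H is positive definite, so the origin is a strict local minimum.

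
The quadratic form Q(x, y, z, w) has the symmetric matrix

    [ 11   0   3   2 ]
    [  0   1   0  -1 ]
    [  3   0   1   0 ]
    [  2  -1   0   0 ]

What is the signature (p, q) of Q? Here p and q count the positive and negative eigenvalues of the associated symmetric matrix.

(3, 1)

Congruent diagonalization of A (simultaneous row and column reduction) yields pivots 11, 1, 2/11, -3.
Counting signs: 3 positive, 1 negative.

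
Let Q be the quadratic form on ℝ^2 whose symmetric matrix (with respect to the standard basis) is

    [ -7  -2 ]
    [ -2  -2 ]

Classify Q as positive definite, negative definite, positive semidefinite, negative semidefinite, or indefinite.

Symmetric row and column elimination reduces A to a congruent diagonal form with pivots -7, -10/7.
Counting signs: 2 negative.
Hence Q is negative definite.

negative definite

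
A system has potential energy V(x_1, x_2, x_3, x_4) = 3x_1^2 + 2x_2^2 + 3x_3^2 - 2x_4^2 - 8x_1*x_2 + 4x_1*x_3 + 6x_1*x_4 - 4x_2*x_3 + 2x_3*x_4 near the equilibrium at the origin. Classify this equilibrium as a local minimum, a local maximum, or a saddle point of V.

saddle point

The Hessian at the origin is H = [[6, -8, 4, 6], [-8, 4, -4, 0], [4, -4, 6, 2], [6, 0, 2, -4]].
Symmetric row and column elimination reduces H to a congruent diagonal form with pivots 6, -20/3, 18/5, -4/9.
Counting signs: 2 positive, 2 negative.
H is indefinite, so the origin is a saddle point.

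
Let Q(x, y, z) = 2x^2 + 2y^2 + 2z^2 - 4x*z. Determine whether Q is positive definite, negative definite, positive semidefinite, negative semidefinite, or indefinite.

The symmetric matrix is A = [[2, 0, -2], [0, 2, 0], [-2, 0, 2]].
Congruent diagonalization of A (simultaneous row and column reduction) yields pivots 2, 2, 0.
That gives 2 positive, 1 zero pivots.
Hence Q is positive semidefinite.

positive semidefinite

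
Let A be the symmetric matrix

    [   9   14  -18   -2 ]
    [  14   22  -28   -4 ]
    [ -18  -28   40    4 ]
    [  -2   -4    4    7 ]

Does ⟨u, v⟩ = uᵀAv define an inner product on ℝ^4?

yes

An LDLᵀ factorisation of A has diagonal entries 9, 2/9, 4, 3.
So there are 4 positive pivots.
Hence Q is positive definite.
⟨·,·⟩ is an inner product exactly when A is positive definite.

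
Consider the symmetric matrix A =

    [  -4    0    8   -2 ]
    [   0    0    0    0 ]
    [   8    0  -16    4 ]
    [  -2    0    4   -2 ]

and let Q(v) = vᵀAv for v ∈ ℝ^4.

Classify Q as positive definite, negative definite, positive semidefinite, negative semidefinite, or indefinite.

negative semidefinite

Symmetric row and column elimination reduces A to a congruent diagonal form with pivots -4, 0, 0, -1.
Counting signs: 2 negative, 2 zero.
Hence Q is negative semidefinite.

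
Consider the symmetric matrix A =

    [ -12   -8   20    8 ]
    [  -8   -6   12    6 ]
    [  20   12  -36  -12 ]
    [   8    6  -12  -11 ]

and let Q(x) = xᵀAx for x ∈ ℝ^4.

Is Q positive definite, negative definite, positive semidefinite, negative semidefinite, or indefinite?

Symmetric row and column elimination reduces A to a congruent diagonal form with pivots -12, -2/3, 0, -5.
That gives 3 negative, 1 zero pivots.
Hence Q is negative semidefinite.

negative semidefinite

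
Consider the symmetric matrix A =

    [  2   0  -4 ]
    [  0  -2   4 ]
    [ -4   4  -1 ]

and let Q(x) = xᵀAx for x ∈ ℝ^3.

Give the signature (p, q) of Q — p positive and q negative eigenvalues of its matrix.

(1, 2)

Applying the same elementary operations to the rows and columns of A produces a congruent diagonal matrix with entries 2, -2, -1.
Counting signs: 1 positive, 2 negative.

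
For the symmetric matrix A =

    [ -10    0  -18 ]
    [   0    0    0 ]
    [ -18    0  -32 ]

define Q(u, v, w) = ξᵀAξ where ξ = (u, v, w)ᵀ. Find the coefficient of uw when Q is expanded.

-36

The coefficient of uw is A[1,3] + A[3,1] = 2·(-18) = -36.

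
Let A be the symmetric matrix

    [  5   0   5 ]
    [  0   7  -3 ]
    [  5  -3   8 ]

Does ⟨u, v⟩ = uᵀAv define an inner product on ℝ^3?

yes

Leading principal minors: Δ_1 = 5, Δ_2 = 35, Δ_3 = 60.
All leading principal minors are positive, so by Sylvester's criterion Q is positive definite.
⟨·,·⟩ is an inner product exactly when A is positive definite.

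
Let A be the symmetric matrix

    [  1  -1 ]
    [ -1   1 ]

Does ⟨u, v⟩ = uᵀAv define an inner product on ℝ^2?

For the 2×2 matrix [[1, -1], [-1, 1]]: det = 1·1 − (-1)² = 0, trace = 2.
det = 0 so one eigenvalue is zero; the form is semidefinite with the sign of the trace.
⟨·,·⟩ is an inner product exactly when A is positive definite.

no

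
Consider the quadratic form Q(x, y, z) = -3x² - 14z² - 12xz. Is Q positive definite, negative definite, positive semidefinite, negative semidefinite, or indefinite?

Write A = [[-3, 0, -6], [0, 0, 0], [-6, 0, -14]].
Row-reducing A symmetrically gives the diagonal entries -3, 0, -2.
That gives 2 negative, 1 zero pivots.
Hence Q is negative semidefinite.

negative semidefinite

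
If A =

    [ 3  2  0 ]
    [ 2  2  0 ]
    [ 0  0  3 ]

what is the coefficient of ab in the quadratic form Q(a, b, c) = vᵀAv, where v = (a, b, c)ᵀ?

The coefficient of ab is A[1,2] + A[2,1] = 2·2 = 4.

4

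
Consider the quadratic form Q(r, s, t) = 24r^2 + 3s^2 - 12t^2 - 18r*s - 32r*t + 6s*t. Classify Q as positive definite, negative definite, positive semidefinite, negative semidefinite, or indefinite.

indefinite

Write A = [[24, -9, -16], [-9, 3, 3], [-16, 3, -12]].
An LDLᵀ factorisation of A has diagonal entries 24, -3/8, 4/3.
So there are 2 positive, 1 negative pivots.
Hence Q is indefinite.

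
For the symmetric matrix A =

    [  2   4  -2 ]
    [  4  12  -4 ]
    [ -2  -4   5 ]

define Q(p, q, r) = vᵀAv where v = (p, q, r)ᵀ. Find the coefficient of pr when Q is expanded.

-4

The coefficient of pr is A[1,3] + A[3,1] = 2·(-2) = -4.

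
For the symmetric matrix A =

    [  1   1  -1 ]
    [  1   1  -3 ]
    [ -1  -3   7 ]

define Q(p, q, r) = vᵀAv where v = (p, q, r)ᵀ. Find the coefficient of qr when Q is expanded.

-6

The coefficient of qr is A[2,3] + A[3,2] = 2·(-3) = -6.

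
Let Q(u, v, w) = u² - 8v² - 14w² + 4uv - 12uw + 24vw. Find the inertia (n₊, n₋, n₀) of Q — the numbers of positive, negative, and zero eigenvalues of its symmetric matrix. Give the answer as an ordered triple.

(1, 2, 0)

The symmetric matrix is A = [[1, 2, -6], [2, -8, 12], [-6, 12, -14]].
Applying the same elementary operations to the rows and columns of A produces a congruent diagonal matrix with entries 1, -12, -2.
That gives 1 positive, 2 negative pivots.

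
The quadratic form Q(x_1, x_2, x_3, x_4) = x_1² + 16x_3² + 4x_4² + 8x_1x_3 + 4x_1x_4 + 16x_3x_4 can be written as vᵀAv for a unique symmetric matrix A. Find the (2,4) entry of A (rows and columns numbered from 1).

The coefficient of x_2·x_4 in Q is 0. For a symmetric A this equals A[2,4] + A[4,2] = 2·A[2,4].
So A[2,4] = 0/2 = 0.

0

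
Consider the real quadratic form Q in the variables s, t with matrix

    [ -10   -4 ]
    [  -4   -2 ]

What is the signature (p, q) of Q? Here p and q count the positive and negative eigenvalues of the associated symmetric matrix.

Applying the same elementary operations to the rows and columns of A produces a congruent diagonal matrix with entries -10, -2/5.
So there are 2 negative pivots.

(0, 2)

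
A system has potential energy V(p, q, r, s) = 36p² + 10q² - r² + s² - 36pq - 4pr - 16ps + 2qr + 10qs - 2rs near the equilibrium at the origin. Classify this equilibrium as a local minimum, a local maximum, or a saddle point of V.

saddle point

The Hessian at the origin is H = [[72, -36, -4, -16], [-36, 20, 2, 10], [-4, 2, -2, -2], [-16, 10, -2, 2]].
Row-reducing H symmetrically gives the diagonal entries 72, 2, -20/9, 1/5.
So there are 3 positive, 1 negative pivots.
H is indefinite, so the origin is a saddle point.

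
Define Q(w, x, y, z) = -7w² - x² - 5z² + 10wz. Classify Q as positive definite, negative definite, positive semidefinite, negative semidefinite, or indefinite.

negative semidefinite

The associated matrix is A = [[-7, 0, 0, 5], [0, -1, 0, 0], [0, 0, 0, 0], [5, 0, 0, -5]].
Congruent diagonalization of A (simultaneous row and column reduction) yields pivots -7, -1, 0, -10/7.
Counting signs: 3 negative, 1 zero.
Hence Q is negative semidefinite.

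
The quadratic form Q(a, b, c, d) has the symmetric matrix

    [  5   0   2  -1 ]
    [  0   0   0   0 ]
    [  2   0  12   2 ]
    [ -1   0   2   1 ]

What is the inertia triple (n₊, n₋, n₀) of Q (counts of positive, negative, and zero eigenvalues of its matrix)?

Applying the same elementary operations to the rows and columns of A produces a congruent diagonal matrix with entries 5, 0, 56/5, 2/7.
That gives 3 positive, 1 zero pivots.

(3, 0, 1)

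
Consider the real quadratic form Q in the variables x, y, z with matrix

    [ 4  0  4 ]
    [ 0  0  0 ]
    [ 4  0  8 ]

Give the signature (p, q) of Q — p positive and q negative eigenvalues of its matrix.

Row-reducing A symmetrically gives the diagonal entries 4, 0, 4.
So there are 2 positive, 1 zero pivots.

(2, 0)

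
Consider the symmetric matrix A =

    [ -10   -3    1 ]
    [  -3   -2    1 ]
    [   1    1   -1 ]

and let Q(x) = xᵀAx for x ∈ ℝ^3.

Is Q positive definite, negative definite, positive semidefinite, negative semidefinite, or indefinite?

negative definite

Leading principal minors: Δ_1 = -10, Δ_2 = 11, Δ_3 = -5.
The signs alternate starting with Δ_1 < 0, so by Sylvester's criterion Q is negative definite.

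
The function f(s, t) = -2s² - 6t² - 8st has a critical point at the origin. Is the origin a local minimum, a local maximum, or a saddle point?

The Hessian at the origin is H = [[-4, -8], [-8, -12]].
det H = -4·-12 − (-8)² = -16 < 0, so H is indefinite.
Therefore the origin is a saddle point.

saddle point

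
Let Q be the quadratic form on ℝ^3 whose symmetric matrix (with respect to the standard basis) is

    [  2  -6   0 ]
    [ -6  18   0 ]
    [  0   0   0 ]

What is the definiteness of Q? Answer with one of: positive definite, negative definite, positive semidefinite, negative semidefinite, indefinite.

Applying the same elementary operations to the rows and columns of A produces a congruent diagonal matrix with entries 2, 0, 0.
Counting signs: 1 positive, 2 zero.
Hence Q is positive semidefinite.

positive semidefinite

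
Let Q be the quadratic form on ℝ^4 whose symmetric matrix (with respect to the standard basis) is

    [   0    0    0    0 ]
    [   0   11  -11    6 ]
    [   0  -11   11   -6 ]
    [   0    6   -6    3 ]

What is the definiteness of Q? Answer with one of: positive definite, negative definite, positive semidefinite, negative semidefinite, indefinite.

indefinite

Symmetric row and column elimination reduces A to a congruent diagonal form with pivots 0, 11, 0, -3/11.
That gives 1 positive, 1 negative, 2 zero pivots.
Hence Q is indefinite.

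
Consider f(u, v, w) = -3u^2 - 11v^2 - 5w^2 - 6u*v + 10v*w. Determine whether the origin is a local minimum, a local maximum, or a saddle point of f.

local maximum

The Hessian at the origin is H = [[-6, -6, 0], [-6, -22, 10], [0, 10, -10]].
Symmetric row and column elimination reduces H to a congruent diagonal form with pivots -6, -16, -15/4.
So there are 3 negative pivots.
H is negative definite, so the origin is a strict local maximum.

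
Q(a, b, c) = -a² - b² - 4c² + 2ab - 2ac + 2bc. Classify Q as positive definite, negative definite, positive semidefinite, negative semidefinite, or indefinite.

negative semidefinite

Write A = [[-1, 1, -1], [1, -1, 1], [-1, 1, -4]].
Applying the same elementary operations to the rows and columns of A produces a congruent diagonal matrix with entries -1, 0, -3.
So there are 2 negative, 1 zero pivots.
Hence Q is negative semidefinite.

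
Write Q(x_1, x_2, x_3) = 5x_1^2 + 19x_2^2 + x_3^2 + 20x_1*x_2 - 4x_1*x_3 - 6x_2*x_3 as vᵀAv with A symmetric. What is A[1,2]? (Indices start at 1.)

10

The coefficient of x_1·x_2 in Q is 20. For a symmetric A this equals A[1,2] + A[2,1] = 2·A[1,2].
So A[1,2] = 20/2 = 10.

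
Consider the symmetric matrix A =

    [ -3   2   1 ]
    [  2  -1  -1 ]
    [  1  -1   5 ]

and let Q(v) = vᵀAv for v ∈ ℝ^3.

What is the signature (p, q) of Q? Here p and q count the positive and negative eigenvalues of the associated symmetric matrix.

Row-reducing A symmetrically gives the diagonal entries -3, 1/3, 5.
So there are 2 positive, 1 negative pivots.

(2, 1)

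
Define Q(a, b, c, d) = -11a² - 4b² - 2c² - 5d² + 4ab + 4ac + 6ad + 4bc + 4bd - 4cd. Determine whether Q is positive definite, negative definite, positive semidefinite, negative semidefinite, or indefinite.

The symmetric matrix of Q is A = [[-11, 2, 2, 3], [2, -4, 2, 2], [2, 2, -2, -2], [3, 2, -2, -5]].
Leading principal minors: Δ_1 = -11, Δ_2 = 40, Δ_3 = -4, Δ_4 = 8.
The signs alternate starting with Δ_1 < 0, so by Sylvester's criterion Q is negative definite.

negative definite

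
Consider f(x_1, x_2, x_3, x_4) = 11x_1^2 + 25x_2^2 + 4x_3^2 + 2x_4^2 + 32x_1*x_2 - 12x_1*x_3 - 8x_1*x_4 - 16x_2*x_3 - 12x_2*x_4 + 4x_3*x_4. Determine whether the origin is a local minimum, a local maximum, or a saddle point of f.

The Hessian at the origin is H = [[22, 32, -12, -8], [32, 50, -16, -12], [-12, -16, 8, 4], [-8, -12, 4, 4]].
Row-reducing H symmetrically gives the diagonal entries 22, 38/11, 16/19, 1.
Counting signs: 4 positive.
H is positive definite, so the origin is a strict local minimum.

local minimum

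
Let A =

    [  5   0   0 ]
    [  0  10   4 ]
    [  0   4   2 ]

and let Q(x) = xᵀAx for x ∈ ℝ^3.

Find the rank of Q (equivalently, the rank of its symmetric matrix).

Congruent diagonalization of A (simultaneous row and column reduction) yields pivots 5, 10, 2/5.
Counting signs: 3 positive.
The rank is the number of nonzero pivots: 3.

3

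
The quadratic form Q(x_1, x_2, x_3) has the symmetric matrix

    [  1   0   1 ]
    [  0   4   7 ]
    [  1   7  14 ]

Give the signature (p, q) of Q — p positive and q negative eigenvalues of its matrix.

Applying the same elementary operations to the rows and columns of A produces a congruent diagonal matrix with entries 1, 4, 3/4.
So there are 3 positive pivots.

(3, 0)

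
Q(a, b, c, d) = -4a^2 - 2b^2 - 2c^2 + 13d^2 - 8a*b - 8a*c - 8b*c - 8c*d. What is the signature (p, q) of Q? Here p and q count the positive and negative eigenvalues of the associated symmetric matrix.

(3, 1)

The associated matrix is A = [[-4, -4, -4, 0], [-4, -2, -4, 0], [-4, -4, -2, -4], [0, 0, -4, 13]].
Row-reducing A symmetrically gives the diagonal entries -4, 2, 2, 5.
So there are 3 positive, 1 negative pivots.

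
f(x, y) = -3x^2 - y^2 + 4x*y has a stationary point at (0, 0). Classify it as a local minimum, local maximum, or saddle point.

The Hessian at the origin is H = [[-6, 4], [4, -2]].
det H = -6·-2 − (4)² = -4 < 0, so H is indefinite.
Therefore the origin is a saddle point.

saddle point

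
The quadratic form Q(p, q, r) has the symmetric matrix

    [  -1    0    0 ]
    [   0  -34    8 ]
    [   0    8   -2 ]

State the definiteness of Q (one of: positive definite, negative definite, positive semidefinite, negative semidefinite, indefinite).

negative definite

Congruent diagonalization of A (simultaneous row and column reduction) yields pivots -1, -34, -2/17.
So there are 3 negative pivots.
Hence Q is negative definite.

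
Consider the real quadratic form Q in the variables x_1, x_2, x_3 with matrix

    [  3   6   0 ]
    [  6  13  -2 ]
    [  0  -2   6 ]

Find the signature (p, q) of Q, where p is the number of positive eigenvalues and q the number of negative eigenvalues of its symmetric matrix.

Symmetric row and column elimination reduces A to a congruent diagonal form with pivots 3, 1, 2.
So there are 3 positive pivots.

(3, 0)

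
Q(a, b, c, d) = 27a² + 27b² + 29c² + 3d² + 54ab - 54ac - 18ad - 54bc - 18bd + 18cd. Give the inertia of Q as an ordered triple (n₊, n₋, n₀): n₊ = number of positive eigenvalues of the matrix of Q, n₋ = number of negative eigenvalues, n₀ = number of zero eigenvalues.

(2, 0, 2)

The symmetric matrix is A = [[27, 27, -27, -9], [27, 27, -27, -9], [-27, -27, 29, 9], [-9, -9, 9, 3]].
Applying the same elementary operations to the rows and columns of A produces a congruent diagonal matrix with entries 27, 0, 2, 0.
So there are 2 positive, 2 zero pivots.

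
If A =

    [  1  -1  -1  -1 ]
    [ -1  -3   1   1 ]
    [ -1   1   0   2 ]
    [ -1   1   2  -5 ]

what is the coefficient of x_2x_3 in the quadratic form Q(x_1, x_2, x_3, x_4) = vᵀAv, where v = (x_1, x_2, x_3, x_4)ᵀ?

2

The coefficient of x_2x_3 is A[2,3] + A[3,2] = 2·1 = 2.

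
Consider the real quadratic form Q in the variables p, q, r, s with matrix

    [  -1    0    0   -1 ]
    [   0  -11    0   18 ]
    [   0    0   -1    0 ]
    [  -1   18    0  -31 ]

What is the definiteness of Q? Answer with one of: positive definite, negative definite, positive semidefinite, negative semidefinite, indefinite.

Leading principal minors: Δ_1 = -1, Δ_2 = 11, Δ_3 = -11, Δ_4 = 6.
The signs alternate starting with Δ_1 < 0, so by Sylvester's criterion Q is negative definite.

negative definite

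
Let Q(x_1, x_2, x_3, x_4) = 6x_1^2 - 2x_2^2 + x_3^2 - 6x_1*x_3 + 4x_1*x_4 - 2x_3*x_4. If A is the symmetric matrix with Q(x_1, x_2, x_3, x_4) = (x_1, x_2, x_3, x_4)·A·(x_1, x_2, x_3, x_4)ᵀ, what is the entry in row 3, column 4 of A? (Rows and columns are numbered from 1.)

-1

The coefficient of x_3·x_4 in Q is -2. For a symmetric A this equals A[3,4] + A[4,3] = 2·A[3,4].
So A[3,4] = -2/2 = -1.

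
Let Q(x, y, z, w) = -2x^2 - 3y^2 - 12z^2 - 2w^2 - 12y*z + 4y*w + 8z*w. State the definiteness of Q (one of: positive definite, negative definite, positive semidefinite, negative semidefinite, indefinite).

Write A = [[-2, 0, 0, 0], [0, -3, -6, 2], [0, -6, -12, 4], [0, 2, 4, -2]].
Applying the same elementary operations to the rows and columns of A produces a congruent diagonal matrix with entries -2, -3, 0, -2/3.
Counting signs: 3 negative, 1 zero.
Hence Q is negative semidefinite.

negative semidefinite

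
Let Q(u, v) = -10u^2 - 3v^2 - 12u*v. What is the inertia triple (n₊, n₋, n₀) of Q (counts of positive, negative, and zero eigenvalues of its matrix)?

The symmetric matrix is A = [[-10, -6], [-6, -3]].
Congruent diagonalization of A (simultaneous row and column reduction) yields pivots -10, 3/5.
That gives 1 positive, 1 negative pivots.

(1, 1, 0)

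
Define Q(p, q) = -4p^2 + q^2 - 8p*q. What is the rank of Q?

2

Write A = [[-4, -4], [-4, 1]].
Congruent diagonalization of A (simultaneous row and column reduction) yields pivots -4, 5.
That gives 1 positive, 1 negative pivots.
The rank is the number of nonzero pivots: 2.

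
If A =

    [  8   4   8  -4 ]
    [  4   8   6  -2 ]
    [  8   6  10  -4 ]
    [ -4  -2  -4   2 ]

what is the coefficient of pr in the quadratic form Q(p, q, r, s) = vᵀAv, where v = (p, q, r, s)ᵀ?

16

The coefficient of pr is A[1,3] + A[3,1] = 2·8 = 16.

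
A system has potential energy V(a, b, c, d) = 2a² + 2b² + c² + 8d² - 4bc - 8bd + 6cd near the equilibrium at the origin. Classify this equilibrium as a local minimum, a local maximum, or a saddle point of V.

saddle point

The Hessian at the origin is H = [[4, 0, 0, 0], [0, 4, -4, -8], [0, -4, 2, 6], [0, -8, 6, 16]].
Row-reducing H symmetrically gives the diagonal entries 4, 4, -2, 2.
That gives 3 positive, 1 negative pivots.
H is indefinite, so the origin is a saddle point.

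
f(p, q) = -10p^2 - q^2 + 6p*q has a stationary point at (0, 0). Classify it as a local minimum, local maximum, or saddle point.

The Hessian at the origin is H = [[-20, 6], [6, -2]].
det H = -20·-2 − (6)² = 4 > 0 and H[1,1] = -20 < 0, so H is negative definite.
Therefore the origin is a local maximum.

local maximum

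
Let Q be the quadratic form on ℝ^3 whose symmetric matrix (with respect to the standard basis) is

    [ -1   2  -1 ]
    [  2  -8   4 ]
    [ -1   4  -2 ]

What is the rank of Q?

2

Applying the same elementary operations to the rows and columns of A produces a congruent diagonal matrix with entries -1, -4, 0.
So there are 2 negative, 1 zero pivots.
The rank is the number of nonzero pivots: 2.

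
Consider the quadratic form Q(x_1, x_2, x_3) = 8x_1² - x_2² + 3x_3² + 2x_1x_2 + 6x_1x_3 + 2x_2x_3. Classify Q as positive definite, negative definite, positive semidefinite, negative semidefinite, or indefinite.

indefinite

The associated matrix is A = [[8, 1, 3], [1, -1, 1], [3, 1, 3]].
Symmetric row and column elimination reduces A to a congruent diagonal form with pivots 8, -9/8, 20/9.
So there are 2 positive, 1 negative pivots.
Hence Q is indefinite.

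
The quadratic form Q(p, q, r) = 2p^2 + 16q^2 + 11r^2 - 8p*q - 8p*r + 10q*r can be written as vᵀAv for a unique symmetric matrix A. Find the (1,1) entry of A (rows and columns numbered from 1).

2

The coefficient of p^2 in Q is 2, and that is exactly A[1,1].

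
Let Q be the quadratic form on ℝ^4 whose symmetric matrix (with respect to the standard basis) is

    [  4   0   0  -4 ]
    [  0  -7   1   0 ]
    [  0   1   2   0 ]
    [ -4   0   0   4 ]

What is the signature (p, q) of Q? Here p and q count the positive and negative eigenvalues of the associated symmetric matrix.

Row-reducing A symmetrically gives the diagonal entries 4, -7, 15/7, 0.
That gives 2 positive, 1 negative, 1 zero pivots.

(2, 1)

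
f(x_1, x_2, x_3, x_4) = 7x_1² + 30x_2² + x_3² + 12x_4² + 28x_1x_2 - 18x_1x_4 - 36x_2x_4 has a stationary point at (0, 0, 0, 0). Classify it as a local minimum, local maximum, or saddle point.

The Hessian at the origin is H = [[14, 28, 0, -18], [28, 60, 0, -36], [0, 0, 2, 0], [-18, -36, 0, 24]].
Congruent diagonalization of H (simultaneous row and column reduction) yields pivots 14, 4, 2, 6/7.
Counting signs: 4 positive.
H is positive definite, so the origin is a strict local minimum.

local minimum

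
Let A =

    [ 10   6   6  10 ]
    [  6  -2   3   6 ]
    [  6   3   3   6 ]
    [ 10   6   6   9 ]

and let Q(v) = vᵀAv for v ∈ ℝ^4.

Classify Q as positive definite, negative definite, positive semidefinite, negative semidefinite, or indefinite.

Symmetric row and column elimination reduces A to a congruent diagonal form with pivots 10, -28/5, -15/28, -1.
That gives 1 positive, 3 negative pivots.
Hence Q is indefinite.

indefinite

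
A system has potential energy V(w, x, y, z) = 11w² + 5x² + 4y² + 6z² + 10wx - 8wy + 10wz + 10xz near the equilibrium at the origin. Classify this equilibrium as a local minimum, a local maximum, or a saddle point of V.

local minimum

The Hessian at the origin is H = [[22, 10, -8, 10], [10, 10, 0, 10], [-8, 0, 8, 0], [10, 10, 0, 12]].
Symmetric row and column elimination reduces H to a congruent diagonal form with pivots 22, 60/11, 8/3, 2.
Counting signs: 4 positive.
H is positive definite, so the origin is a strict local minimum.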